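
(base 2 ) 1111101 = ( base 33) 3Q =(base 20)65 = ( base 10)125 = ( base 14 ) 8D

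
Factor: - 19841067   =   - 3^2*83^1*26561^1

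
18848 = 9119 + 9729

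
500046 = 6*83341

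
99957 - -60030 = 159987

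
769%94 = 17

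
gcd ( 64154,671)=1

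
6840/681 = 10+10/227 = 10.04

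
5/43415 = 1/8683 = 0.00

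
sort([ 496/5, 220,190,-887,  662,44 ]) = [- 887,44,496/5, 190, 220,662]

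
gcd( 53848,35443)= 1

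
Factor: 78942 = 2^1*3^1*59^1*223^1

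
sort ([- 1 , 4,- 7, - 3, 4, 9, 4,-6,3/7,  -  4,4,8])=[ - 7, - 6, - 4,  -  3,-1,3/7, 4, 4, 4 , 4, 8 , 9]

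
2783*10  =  27830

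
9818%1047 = 395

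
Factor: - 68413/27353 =-17^(-1)*37^1*43^2*1609^(- 1)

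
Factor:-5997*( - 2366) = 14188902  =  2^1*3^1 * 7^1*13^2*1999^1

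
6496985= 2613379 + 3883606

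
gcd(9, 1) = 1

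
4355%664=371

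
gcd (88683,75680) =1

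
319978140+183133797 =503111937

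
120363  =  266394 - 146031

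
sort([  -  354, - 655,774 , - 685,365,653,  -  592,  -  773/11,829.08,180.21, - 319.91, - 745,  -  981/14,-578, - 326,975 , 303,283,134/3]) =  [ - 745, - 685, - 655, - 592, - 578,-354, - 326, - 319.91, - 773/11,-981/14,134/3, 180.21,283,303,365,653,774,829.08, 975]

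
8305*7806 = 64828830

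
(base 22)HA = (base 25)F9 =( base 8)600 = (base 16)180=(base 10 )384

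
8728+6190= 14918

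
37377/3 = 12459 = 12459.00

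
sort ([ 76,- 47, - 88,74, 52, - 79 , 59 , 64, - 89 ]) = [ - 89 ,-88, - 79, - 47 , 52 , 59, 64 , 74,76 ]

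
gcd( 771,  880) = 1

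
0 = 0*68070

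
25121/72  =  25121/72 = 348.90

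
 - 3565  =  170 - 3735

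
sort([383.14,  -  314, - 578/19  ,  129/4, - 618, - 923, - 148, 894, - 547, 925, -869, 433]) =[ - 923, - 869, - 618, - 547, - 314,  -  148, - 578/19, 129/4 , 383.14, 433, 894, 925 ]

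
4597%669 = 583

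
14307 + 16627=30934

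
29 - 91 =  - 62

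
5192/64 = 649/8=   81.12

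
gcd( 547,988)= 1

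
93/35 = 93/35 = 2.66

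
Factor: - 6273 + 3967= - 2^1*1153^1 = -2306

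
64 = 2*32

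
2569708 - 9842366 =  - 7272658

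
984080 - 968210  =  15870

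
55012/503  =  109 + 185/503 = 109.37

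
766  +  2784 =3550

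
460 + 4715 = 5175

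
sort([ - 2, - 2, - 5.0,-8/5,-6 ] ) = [ - 6,  -  5.0,  -  2,-2, - 8/5 ] 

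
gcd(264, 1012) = 44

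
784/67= 784/67 =11.70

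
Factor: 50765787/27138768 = 16921929/9046256 = 2^( - 4) *3^1*565391^(- 1 )* 5640643^1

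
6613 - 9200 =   -  2587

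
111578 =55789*2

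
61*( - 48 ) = -2928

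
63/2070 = 7/230 = 0.03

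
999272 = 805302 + 193970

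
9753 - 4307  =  5446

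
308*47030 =14485240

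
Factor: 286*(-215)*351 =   -  21582990 = - 2^1*3^3 * 5^1*11^1*13^2 *43^1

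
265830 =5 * 53166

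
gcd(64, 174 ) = 2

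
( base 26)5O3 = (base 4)332213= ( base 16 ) fa7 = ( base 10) 4007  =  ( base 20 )A07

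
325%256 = 69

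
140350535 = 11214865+129135670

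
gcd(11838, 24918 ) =6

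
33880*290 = 9825200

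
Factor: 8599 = 8599^1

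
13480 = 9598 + 3882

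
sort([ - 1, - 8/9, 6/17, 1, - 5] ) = [ - 5,-1, - 8/9, 6/17,1 ]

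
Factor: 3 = 3^1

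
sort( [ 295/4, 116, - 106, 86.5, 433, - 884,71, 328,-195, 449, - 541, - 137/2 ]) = [ - 884, - 541, - 195 , - 106 , - 137/2, 71, 295/4, 86.5,116,328,  433, 449] 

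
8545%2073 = 253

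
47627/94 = 506 + 63/94 = 506.67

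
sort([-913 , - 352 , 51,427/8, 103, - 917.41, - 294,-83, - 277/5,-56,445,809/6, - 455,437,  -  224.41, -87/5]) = [ - 917.41, - 913 , - 455,  -  352,-294, -224.41,  -  83, - 56, - 277/5, - 87/5, 51, 427/8,103,  809/6, 437,445]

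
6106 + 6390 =12496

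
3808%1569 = 670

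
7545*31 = 233895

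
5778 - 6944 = -1166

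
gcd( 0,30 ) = 30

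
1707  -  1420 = 287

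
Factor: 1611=3^2*179^1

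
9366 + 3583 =12949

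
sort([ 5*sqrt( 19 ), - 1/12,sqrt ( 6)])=[ - 1/12,sqrt(  6), 5 * sqrt( 19)] 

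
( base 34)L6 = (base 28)PK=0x2D0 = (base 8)1320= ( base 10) 720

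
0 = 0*1307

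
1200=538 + 662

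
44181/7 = 44181/7 = 6311.57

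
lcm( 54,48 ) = 432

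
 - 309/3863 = - 1 + 3554/3863 = - 0.08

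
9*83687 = 753183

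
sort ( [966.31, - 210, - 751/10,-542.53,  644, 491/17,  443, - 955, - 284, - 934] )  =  [ - 955, - 934 , - 542.53, - 284, - 210,-751/10, 491/17,443, 644, 966.31] 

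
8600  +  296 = 8896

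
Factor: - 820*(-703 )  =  576460 =2^2*5^1*19^1*37^1*41^1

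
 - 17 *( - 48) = 816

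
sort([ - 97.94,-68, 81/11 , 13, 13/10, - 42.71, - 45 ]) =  [ - 97.94, - 68,-45,-42.71,13/10,81/11, 13]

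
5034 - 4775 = 259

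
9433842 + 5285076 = 14718918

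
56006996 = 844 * 66359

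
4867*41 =199547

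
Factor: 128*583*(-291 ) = -2^7 *3^1*11^1 * 53^1 * 97^1 = -  21715584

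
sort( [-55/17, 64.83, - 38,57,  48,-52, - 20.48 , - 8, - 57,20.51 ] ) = [-57,-52, - 38,  -  20.48, - 8,  -  55/17,  20.51, 48, 57,64.83]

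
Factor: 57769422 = 2^1 *3^1* 23^1*383^1 * 1093^1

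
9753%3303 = 3147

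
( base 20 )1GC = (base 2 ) 1011011100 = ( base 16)2dc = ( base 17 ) 291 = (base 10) 732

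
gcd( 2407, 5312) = 83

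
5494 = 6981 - 1487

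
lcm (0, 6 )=0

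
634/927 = 634/927 =0.68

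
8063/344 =8063/344 = 23.44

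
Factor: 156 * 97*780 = 2^4*3^2 * 5^1*13^2*97^1 = 11802960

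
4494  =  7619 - 3125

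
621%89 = 87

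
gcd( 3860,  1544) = 772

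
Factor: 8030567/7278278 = 2^( - 1 )*7^( - 1 )*17^( - 1)*53^( - 1 )*577^( - 1 )*8030567^1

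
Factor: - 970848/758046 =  - 161808/126341  =  -2^4* 3^1 * 3371^1 *126341^( - 1) 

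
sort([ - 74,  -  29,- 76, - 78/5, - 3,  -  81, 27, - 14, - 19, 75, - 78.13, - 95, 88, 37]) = [ - 95, - 81, - 78.13,  -  76, - 74,-29,-19, - 78/5, - 14, - 3,27,37,75,88] 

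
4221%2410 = 1811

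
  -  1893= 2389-4282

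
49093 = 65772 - 16679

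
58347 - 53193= 5154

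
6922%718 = 460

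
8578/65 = 8578/65 = 131.97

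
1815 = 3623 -1808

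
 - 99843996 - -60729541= - 39114455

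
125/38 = 125/38=   3.29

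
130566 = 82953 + 47613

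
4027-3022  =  1005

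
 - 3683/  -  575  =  6+233/575 = 6.41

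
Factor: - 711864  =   - 2^3*3^2*9887^1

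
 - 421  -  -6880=6459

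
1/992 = 1/992 = 0.00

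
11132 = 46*242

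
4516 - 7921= - 3405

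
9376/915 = 9376/915 = 10.25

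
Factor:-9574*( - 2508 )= 24011592 = 2^3*3^1* 11^1*19^1 * 4787^1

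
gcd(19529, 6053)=1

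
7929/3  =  2643 = 2643.00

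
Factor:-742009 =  - 742009^1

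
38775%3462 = 693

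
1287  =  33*39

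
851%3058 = 851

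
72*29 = 2088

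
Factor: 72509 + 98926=171435 = 3^1*5^1 *11^1*1039^1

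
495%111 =51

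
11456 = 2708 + 8748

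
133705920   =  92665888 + 41040032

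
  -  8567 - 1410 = -9977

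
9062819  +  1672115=10734934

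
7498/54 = 138 + 23/27 = 138.85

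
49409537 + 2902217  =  52311754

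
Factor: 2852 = 2^2*23^1 * 31^1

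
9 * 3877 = 34893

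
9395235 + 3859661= 13254896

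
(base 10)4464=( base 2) 1000101110000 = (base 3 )20010100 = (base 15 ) 14c9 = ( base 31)4k0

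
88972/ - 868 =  - 22243/217 =- 102.50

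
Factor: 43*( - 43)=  - 1849 = -43^2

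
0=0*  5748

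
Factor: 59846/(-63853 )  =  -2^1* 23^1*1301^1*63853^( - 1) 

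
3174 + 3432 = 6606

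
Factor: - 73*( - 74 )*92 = 2^3*23^1*37^1* 73^1 = 496984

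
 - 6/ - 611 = 6/611  =  0.01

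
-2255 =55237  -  57492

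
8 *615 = 4920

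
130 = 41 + 89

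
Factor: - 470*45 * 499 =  - 10553850 = - 2^1 *3^2*5^2*47^1 * 499^1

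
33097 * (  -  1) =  - 33097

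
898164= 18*49898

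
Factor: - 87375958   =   - 2^1 * 509^1*85831^1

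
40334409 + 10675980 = 51010389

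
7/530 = 7/530 =0.01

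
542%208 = 126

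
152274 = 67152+85122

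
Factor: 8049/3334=2^( - 1)*3^1 * 1667^(-1 )*2683^1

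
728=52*14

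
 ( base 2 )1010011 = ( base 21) 3K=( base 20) 43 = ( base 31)2l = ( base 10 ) 83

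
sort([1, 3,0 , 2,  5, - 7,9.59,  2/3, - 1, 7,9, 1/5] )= [ - 7, - 1,0, 1/5,2/3,1,2 , 3, 5, 7, 9, 9.59 ]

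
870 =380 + 490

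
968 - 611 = 357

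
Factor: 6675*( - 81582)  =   -2^1 * 3^2*5^2 * 89^1*13597^1 = -  544559850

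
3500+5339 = 8839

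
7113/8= 889+1/8 =889.12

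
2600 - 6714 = -4114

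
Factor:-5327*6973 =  -37145171  =  - 7^1*19^1* 367^1*761^1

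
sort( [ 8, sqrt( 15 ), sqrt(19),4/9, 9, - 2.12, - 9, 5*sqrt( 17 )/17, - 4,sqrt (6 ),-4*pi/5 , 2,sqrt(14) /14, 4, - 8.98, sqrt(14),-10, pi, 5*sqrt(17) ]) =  [- 10,  -  9,-8.98, - 4,  -  4  *pi/5, - 2.12, sqrt(14 ) /14, 4/9,5*sqrt(17 )/17, 2, sqrt ( 6 ), pi, sqrt(14),sqrt( 15 ) , 4 , sqrt( 19) , 8, 9, 5*sqrt(17)] 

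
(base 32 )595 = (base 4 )1110211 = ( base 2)1010100100101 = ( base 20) dad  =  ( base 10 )5413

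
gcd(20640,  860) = 860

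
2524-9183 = -6659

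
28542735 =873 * 32695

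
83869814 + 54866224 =138736038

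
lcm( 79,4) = 316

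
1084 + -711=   373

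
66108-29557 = 36551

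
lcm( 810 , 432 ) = 6480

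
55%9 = 1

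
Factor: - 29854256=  - 2^4 * 167^1*  11173^1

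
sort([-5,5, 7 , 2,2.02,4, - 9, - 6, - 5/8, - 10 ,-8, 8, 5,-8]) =[ - 10,-9,-8,-8,-6,-5 , - 5/8, 2,2.02,4, 5  ,  5,  7, 8 ]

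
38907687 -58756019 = -19848332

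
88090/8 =11011+ 1/4  =  11011.25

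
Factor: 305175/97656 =25/8 = 2^( - 3)*5^2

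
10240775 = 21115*485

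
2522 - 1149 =1373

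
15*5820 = 87300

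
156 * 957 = 149292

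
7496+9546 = 17042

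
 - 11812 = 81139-92951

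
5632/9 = 625 + 7/9 = 625.78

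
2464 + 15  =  2479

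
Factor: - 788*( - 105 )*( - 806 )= - 2^3 *3^1*5^1*7^1*13^1 * 31^1*197^1 = - 66688440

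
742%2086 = 742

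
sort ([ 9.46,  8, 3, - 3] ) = [ -3,3, 8, 9.46]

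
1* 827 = 827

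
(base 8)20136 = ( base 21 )IGC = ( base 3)102100220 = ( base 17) 1BB7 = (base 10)8286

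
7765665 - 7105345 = 660320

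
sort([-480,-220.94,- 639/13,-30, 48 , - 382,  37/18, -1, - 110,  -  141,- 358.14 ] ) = [-480 , -382,  -  358.14, - 220.94, -141, - 110, -639/13, - 30,- 1,37/18, 48]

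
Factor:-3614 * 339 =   -  1225146 = -  2^1*3^1*13^1*113^1*139^1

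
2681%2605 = 76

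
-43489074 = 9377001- 52866075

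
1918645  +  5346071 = 7264716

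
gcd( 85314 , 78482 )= 2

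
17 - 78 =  - 61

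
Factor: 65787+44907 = 2^1*3^1*19^1 * 971^1 =110694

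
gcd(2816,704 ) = 704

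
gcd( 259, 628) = 1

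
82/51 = 1+31/51 = 1.61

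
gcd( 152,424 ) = 8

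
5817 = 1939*3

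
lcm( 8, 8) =8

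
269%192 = 77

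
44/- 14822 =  - 1 + 7389/7411 = -0.00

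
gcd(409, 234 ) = 1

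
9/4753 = 9/4753 = 0.00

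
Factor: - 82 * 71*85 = - 494870  =  - 2^1*5^1*17^1*41^1*71^1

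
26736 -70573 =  - 43837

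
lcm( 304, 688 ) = 13072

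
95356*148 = 14112688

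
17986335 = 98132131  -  80145796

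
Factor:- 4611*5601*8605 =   -  3^2*5^1 *29^1*53^1*1721^1*1867^1 =- 222234545655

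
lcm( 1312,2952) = 11808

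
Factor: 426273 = 3^1* 151^1*941^1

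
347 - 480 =-133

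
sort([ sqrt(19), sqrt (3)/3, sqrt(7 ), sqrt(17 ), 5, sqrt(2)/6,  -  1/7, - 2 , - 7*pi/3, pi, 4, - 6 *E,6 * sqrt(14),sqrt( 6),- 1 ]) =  [-6*E, - 7 * pi/3,-2, - 1, - 1/7,sqrt( 2 ) /6, sqrt( 3)/3, sqrt(6), sqrt( 7 ), pi, 4 , sqrt( 17), sqrt(19),  5,6*sqrt(14 ) ] 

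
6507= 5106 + 1401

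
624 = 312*2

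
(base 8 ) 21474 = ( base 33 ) 89B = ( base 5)242040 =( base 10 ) 9020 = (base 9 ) 13332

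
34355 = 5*6871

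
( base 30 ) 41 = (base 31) 3s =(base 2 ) 1111001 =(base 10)121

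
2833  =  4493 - 1660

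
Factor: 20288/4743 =2^6 * 3^( - 2) * 17^( - 1)*31^( - 1)*317^1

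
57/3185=57/3185 = 0.02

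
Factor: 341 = 11^1 *31^1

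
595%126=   91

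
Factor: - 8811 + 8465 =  - 346= -2^1*173^1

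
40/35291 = 40/35291  =  0.00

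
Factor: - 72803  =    -  47^1 * 1549^1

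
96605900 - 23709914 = 72895986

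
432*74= 31968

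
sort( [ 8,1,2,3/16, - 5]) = [ - 5  ,  3/16,1,2, 8 ]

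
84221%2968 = 1117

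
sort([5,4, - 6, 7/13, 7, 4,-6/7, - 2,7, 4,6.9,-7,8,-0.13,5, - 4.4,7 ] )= [ - 7,-6 ,- 4.4,- 2,  -  6/7, -0.13,7/13, 4, 4,4 , 5, 5, 6.9,  7,  7, 7, 8]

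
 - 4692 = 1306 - 5998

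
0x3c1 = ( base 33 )t4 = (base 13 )58c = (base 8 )1701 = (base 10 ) 961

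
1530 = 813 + 717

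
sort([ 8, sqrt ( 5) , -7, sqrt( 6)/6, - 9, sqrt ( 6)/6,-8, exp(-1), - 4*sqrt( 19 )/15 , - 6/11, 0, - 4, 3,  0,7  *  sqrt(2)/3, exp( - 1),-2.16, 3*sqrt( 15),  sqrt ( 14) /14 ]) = [-9, - 8,-7, - 4, - 2.16, - 4*sqrt(19) /15, - 6/11,0, 0, sqrt( 14)/14, exp(-1), exp( - 1),sqrt (6)/6, sqrt( 6 ) /6,  sqrt(5),3, 7*sqrt( 2)/3, 8 , 3 * sqrt( 15)]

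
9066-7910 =1156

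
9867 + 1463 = 11330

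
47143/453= 104  +  31/453  =  104.07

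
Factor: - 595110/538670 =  - 3^1*11^(-1 )*59^ ( - 1)*239^1 = -717/649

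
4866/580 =8  +  113/290 = 8.39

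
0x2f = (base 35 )1C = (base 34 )1D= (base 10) 47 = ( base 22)23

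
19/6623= 19/6623 =0.00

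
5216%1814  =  1588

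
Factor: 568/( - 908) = - 142/227= - 2^1*71^1 * 227^( - 1 )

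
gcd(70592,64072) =8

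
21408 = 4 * 5352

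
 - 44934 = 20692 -65626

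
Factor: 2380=2^2*5^1*7^1*17^1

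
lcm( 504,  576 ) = 4032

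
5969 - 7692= - 1723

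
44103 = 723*61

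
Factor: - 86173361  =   - 73^1*587^1*2011^1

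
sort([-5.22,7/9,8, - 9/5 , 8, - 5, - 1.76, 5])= [ - 5.22, - 5, - 9/5, - 1.76,7/9,5,8,8] 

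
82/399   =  82/399 = 0.21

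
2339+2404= 4743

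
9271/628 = 14+479/628 =14.76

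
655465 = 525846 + 129619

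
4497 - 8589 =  - 4092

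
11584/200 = 1448/25 = 57.92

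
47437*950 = 45065150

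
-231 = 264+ - 495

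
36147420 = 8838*4090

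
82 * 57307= 4699174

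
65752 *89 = 5851928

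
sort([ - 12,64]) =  [ - 12, 64 ] 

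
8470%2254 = 1708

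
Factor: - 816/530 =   -  408/265  =  - 2^3*3^1*5^(  -  1)*17^1*53^(-1)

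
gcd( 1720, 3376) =8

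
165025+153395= 318420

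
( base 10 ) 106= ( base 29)3j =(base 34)34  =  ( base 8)152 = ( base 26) 42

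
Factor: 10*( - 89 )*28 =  - 2^3*5^1*7^1*89^1 = - 24920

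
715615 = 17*42095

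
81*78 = 6318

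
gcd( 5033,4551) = 1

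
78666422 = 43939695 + 34726727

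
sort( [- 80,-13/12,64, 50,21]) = [ - 80, - 13/12, 21, 50, 64]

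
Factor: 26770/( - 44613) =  - 2^1*3^( - 2 )*5^1* 2677^1*4957^( - 1) 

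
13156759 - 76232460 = -63075701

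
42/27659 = 42/27659=0.00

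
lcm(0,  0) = 0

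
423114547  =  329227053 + 93887494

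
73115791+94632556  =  167748347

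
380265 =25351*15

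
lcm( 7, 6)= 42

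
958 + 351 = 1309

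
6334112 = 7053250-719138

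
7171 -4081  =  3090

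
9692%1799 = 697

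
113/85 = 113/85 = 1.33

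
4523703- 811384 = 3712319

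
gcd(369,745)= 1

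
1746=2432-686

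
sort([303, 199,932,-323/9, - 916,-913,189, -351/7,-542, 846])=[ - 916, - 913, -542, - 351/7,-323/9, 189 , 199,303,846,932 ] 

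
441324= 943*468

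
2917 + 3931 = 6848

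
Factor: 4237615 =5^1*53^1*15991^1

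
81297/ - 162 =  - 3011/6 = - 501.83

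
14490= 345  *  42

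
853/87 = 853/87  =  9.80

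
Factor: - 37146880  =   - 2^8*5^1*29021^1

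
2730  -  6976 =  - 4246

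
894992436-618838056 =276154380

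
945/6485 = 189/1297 = 0.15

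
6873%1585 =533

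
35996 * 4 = 143984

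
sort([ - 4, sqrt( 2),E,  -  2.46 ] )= [ - 4, -2.46,sqrt (2),E]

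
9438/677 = 9438/677 = 13.94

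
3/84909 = 1/28303 = 0.00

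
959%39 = 23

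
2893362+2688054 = 5581416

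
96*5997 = 575712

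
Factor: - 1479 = - 3^1*17^1*29^1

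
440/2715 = 88/543 =0.16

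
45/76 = 45/76 = 0.59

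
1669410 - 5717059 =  - 4047649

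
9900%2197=1112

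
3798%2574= 1224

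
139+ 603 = 742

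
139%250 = 139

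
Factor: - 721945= - 5^1*7^1*20627^1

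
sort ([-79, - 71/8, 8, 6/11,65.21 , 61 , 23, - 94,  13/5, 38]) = [ - 94, - 79, - 71/8,6/11 , 13/5 , 8  ,  23,38,61, 65.21 ] 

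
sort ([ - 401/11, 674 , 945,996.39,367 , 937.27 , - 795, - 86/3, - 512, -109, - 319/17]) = [-795,-512,-109 , - 401/11, -86/3, - 319/17,  367,674, 937.27,945,996.39 ]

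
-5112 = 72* (  -  71 ) 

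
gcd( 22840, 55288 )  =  8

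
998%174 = 128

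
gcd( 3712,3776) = 64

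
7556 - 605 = 6951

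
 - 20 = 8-28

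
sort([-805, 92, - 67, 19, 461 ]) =[ - 805, - 67,  19 , 92,461]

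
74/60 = 37/30 = 1.23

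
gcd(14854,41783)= 7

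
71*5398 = 383258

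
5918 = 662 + 5256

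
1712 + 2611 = 4323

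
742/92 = 371/46  =  8.07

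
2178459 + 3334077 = 5512536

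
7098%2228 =414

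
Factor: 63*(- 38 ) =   -  2394 = -2^1*3^2*7^1*19^1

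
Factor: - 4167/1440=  - 463/160 = - 2^( - 5)*5^(  -  1)*463^1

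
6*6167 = 37002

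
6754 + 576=7330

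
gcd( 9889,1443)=1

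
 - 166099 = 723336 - 889435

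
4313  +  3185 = 7498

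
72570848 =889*81632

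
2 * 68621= 137242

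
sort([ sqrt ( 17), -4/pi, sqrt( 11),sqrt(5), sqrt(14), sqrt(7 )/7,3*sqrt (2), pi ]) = [ - 4/pi, sqrt( 7)/7, sqrt(5 ), pi,sqrt( 11), sqrt(14), sqrt(17), 3*sqrt(2 ) ]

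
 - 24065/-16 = 24065/16 = 1504.06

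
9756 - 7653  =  2103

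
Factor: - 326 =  - 2^1*163^1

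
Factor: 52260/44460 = 67/57=3^( - 1)*19^(-1 )*67^1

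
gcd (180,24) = 12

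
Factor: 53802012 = 2^2*3^1*  11^1*113^1*3607^1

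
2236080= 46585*48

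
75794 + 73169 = 148963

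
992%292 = 116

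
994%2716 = 994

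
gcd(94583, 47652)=1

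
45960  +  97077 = 143037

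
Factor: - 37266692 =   -  2^2*1489^1 * 6257^1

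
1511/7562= 1511/7562 = 0.20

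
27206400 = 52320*520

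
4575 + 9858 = 14433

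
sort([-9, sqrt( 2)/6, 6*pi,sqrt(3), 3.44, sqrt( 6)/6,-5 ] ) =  [ -9,-5, sqrt(2 )/6, sqrt(6 ) /6,  sqrt(3 ), 3.44, 6*pi]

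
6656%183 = 68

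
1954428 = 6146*318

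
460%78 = 70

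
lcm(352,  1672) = 6688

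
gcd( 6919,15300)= 17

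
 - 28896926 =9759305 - 38656231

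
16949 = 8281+8668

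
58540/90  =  650 + 4/9= 650.44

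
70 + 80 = 150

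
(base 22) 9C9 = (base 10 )4629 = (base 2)1001000010101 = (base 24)80L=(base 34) 405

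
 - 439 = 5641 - 6080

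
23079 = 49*471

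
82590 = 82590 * 1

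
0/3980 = 0 = 0.00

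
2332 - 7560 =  - 5228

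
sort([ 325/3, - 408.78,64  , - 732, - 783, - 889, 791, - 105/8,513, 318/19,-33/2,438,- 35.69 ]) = [ - 889, - 783,  -  732, - 408.78, - 35.69, - 33/2, - 105/8, 318/19, 64, 325/3 , 438,513,791]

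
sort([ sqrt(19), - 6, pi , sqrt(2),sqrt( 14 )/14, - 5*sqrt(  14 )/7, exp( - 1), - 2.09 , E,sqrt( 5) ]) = [-6, -5*sqrt( 14)/7 , - 2.09,sqrt( 14 )/14, exp( - 1),sqrt(2 ), sqrt ( 5),E,pi, sqrt(19)]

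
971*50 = 48550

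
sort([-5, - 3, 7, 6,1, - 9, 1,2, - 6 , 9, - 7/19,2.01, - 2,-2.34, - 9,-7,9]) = [-9, - 9, - 7, -6, - 5,-3, - 2.34,-2, - 7/19, 1,  1, 2,2.01,6,7,9, 9]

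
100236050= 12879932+87356118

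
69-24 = 45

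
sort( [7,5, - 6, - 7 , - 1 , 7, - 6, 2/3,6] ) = [-7, - 6,-6, - 1, 2/3,5,6,7,  7 ] 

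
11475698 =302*37999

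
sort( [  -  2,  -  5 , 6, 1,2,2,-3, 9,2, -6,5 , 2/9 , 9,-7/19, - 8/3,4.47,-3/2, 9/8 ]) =[ - 6, - 5,-3, - 8/3, - 2, -3/2 , - 7/19,2/9, 1,9/8,2,2,2, 4.47,5, 6, 9 , 9 ] 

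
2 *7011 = 14022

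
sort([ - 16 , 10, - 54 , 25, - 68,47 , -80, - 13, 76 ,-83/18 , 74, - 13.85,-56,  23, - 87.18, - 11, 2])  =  [ - 87.18, - 80,-68,-56, - 54, - 16, - 13.85, - 13,-11, - 83/18,2, 10, 23,25,47, 74 , 76] 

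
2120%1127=993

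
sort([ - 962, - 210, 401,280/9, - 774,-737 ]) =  [ - 962, - 774, - 737, - 210 , 280/9, 401]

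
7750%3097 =1556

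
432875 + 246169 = 679044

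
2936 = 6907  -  3971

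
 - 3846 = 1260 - 5106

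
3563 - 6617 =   -  3054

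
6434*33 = 212322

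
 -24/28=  - 1 + 1/7 =- 0.86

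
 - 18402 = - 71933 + 53531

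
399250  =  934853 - 535603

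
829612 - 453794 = 375818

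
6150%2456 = 1238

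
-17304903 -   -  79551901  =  62246998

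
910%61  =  56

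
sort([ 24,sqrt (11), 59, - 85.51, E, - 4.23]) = [ - 85.51, - 4.23, E,sqrt( 11),24, 59 ] 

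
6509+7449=13958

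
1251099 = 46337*27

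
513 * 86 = 44118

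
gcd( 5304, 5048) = 8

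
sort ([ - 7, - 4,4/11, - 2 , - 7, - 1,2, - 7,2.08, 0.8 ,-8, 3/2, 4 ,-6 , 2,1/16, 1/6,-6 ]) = [ - 8, - 7, - 7, - 7, - 6, - 6, - 4, -2,-1,1/16,1/6,4/11, 0.8, 3/2, 2,2,2.08,4]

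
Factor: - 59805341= -1549^1*38609^1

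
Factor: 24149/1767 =41/3 = 3^( - 1)*41^1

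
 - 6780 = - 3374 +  - 3406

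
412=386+26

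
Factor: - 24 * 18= - 432 = -  2^4 * 3^3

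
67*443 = 29681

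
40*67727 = 2709080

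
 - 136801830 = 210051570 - 346853400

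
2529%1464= 1065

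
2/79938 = 1/39969 = 0.00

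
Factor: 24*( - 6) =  - 144 = - 2^4*3^2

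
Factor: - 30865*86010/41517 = -884899550/13839  =  -2^1*  3^( - 1 )*5^2*7^( - 1 )*47^1*61^1*659^( - 1)*6173^1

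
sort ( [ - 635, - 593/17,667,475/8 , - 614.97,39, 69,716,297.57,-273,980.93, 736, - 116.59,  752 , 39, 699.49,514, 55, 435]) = [ - 635 , - 614.97, - 273, - 116.59,  -  593/17,39, 39,55,475/8, 69,297.57,435,514 , 667, 699.49,716, 736,752,980.93 ]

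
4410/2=2205 =2205.00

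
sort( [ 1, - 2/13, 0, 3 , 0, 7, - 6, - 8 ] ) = [ - 8,-6, - 2/13,0,0,1, 3, 7 ]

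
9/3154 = 9/3154 =0.00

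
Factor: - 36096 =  - 2^8*3^1 * 47^1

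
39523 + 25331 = 64854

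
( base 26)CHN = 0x2181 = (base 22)HFJ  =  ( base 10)8577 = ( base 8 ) 20601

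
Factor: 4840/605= 2^3 =8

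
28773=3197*9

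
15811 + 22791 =38602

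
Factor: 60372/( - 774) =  - 2^1*3^1*13^1 = - 78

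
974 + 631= 1605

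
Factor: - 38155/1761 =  - 65/3 = - 3^( - 1) * 5^1*13^1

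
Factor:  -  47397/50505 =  - 61/65 = -5^ ( - 1)*13^(-1)*61^1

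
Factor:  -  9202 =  - 2^1 *43^1*107^1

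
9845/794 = 12  +  317/794  =  12.40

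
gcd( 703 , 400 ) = 1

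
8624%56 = 0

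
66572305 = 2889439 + 63682866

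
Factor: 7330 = 2^1*5^1* 733^1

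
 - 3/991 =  - 3/991 = - 0.00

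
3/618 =1/206 = 0.00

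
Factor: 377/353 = 13^1*29^1*353^( - 1) 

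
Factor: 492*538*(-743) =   -  196669128= -2^3*3^1*41^1*269^1 * 743^1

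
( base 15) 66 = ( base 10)96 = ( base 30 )36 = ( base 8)140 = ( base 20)4g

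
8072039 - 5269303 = 2802736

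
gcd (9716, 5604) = 4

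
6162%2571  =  1020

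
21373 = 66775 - 45402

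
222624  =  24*9276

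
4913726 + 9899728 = 14813454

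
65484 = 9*7276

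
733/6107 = 733/6107= 0.12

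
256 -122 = 134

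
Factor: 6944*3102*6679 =2^6* 3^1*7^1* 11^1 * 31^1*47^1*6679^1=143867583552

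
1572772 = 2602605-1029833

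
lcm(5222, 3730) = 26110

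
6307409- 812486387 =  - 806178978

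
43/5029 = 43/5029= 0.01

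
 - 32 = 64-96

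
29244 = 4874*6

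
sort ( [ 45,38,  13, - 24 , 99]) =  [ - 24,13, 38 , 45,99 ] 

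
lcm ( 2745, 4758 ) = 71370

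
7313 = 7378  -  65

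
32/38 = 16/19 = 0.84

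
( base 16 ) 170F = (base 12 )34bb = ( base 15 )1b38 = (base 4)1130033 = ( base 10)5903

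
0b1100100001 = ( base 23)1BJ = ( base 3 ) 1002200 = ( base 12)569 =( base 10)801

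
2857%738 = 643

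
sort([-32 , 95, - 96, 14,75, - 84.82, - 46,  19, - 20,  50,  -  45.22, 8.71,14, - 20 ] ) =[ - 96, - 84.82, - 46 , - 45.22, - 32, - 20, - 20, 8.71,14, 14,19,  50, 75, 95]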